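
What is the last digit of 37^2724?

Powers of 7 mod 10 repeat with period 4: 7, 9, 3, 1.
2724 mod 4 = 0, so the last digit matches 7^4 = 1.

1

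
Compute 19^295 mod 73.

25

Square-and-reduce mod 73: 19^1≡19, 19^2≡69, 19^4≡16, 19^8≡37, 19^16≡55, 19^32≡32, 19^64≡2, 19^128≡4, 19^256≡16.
Since 295 = 1 + 2 + 4 + 32 + 256 in binary, 19^295 ≡ 19·69·16·32·16 ≡ 25 (mod 73).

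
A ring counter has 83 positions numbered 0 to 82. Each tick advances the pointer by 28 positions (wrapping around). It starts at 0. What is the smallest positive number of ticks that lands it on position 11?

28⁻¹ ≡ 3 (mod 83) because 28·3 = 84 = 1·83 + 1.
So x ≡ 3·11 = 33 ≡ 33 (mod 83).
Check: 28·33 = 924 = 11·83 + 11.

33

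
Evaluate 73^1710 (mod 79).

67

By repeated squaring mod 79: 73^1≡73, 73^2≡36, 73^4≡32, 73^8≡76, 73^16≡9, 73^32≡2, 73^64≡4, 73^128≡16, 73^256≡19, 73^512≡45, 73^1024≡50.
1710 = 2 + 4 + 8 + 32 + 128 + 512 + 1024, so 73^1710 ≡ 36·32·76·2·16·45·50 ≡ 67 (mod 79).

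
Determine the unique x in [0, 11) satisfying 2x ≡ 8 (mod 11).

The inverse of 2 mod 11 is 6 (since 2·6 = 12 ≡ 1).
So x ≡ 6·8 = 48 ≡ 4 (mod 11).

4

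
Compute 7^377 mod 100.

By repeated squaring mod 100: 7^1≡7, 7^2≡49, 7^4≡1, 7^8≡1, 7^16≡1, 7^32≡1, 7^64≡1, 7^128≡1, 7^256≡1.
377 = 1 + 8 + 16 + 32 + 64 + 256, so 7^377 ≡ 7·1·1·1·1·1 ≡ 7 (mod 100).

7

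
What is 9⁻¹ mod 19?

19 = 2·9 + 1
9 = 9·1 + 0
Back-substituting gives 9·17 ≡ 1 (mod 19).

17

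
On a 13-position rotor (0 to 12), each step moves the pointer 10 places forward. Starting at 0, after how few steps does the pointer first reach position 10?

10⁻¹ ≡ 4 (mod 13) because 10·4 = 40 = 3·13 + 1.
Multiplying both sides by 4: x ≡ 4·10 = 40 ≡ 1 (mod 13).

1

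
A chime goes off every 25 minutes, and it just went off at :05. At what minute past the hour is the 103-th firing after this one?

103·25 = 2575.
Dividing 2575 by 60 gives quotient 42 and remainder 55.
(5 + 55) mod 60 = 0.

0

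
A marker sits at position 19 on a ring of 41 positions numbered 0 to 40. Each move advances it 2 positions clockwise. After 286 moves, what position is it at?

286·2 = 572.
572 = 13·41 + 39, so 572 mod 41 = 39.
(19 + 39) mod 41 = 17.

17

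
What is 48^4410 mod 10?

Last digits of 8^n: 8, 4, 2, 6 (period 4).
4410 leaves remainder 2 on division by 4, so 48^4410 ends in 4.

4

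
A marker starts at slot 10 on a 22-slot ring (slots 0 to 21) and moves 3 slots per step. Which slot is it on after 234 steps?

8

234·3 = 702.
702 = 31·22 + 20, so 702 mod 22 = 20.
(10 + 20) mod 22 = 8.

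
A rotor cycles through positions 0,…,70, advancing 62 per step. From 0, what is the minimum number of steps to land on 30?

44

The inverse of 62 mod 71 is 63 (since 62·63 = 3906 ≡ 1).
So x ≡ 63·30 = 1890 ≡ 44 (mod 71).
Check: 62·44 = 2728 = 38·71 + 30.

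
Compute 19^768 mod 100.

41

Successive squares of 19 mod 100: 19^1≡19, 19^2≡61, 19^4≡21, 19^8≡41, 19^16≡81, 19^32≡61, 19^64≡21, 19^128≡41, 19^256≡81, 19^512≡61.
768 = 256 + 512, so 19^768 ≡ 81·61 ≡ 41 (mod 100).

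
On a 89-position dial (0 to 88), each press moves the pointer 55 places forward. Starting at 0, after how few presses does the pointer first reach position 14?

The inverse of 55 mod 89 is 34 (since 55·34 = 1870 ≡ 1).
So x ≡ 34·14 = 476 ≡ 31 (mod 89).

31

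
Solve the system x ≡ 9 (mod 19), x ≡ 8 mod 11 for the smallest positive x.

85

x ≡ 8 (mod 11) gives x ∈ {8, 19, 30, 41, 52, 63, 74, 85}.
The first of these with x mod 19 = 9 is 85.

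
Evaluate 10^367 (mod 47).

By repeated squaring mod 47: 10^1≡10, 10^2≡6, 10^4≡36, 10^8≡27, 10^16≡24, 10^32≡12, 10^64≡3, 10^128≡9, 10^256≡34.
367 = 1 + 2 + 4 + 8 + 32 + 64 + 256, so 10^367 ≡ 10·6·36·27·12·3·34 ≡ 33 (mod 47).

33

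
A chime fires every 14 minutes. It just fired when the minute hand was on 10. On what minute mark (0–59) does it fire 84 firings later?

84·14 = 1176.
1176 − 19·60 = 36, so 1176 ≡ 36 (mod 60).
(10 + 36) mod 60 = 46.

46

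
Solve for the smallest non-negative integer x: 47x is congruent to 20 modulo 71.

11

The inverse of 47 mod 71 is 68 (since 47·68 = 3196 ≡ 1).
Multiplying both sides by 68: x ≡ 68·20 = 1360 ≡ 11 (mod 71).
Check: 47·11 = 517 = 7·71 + 20.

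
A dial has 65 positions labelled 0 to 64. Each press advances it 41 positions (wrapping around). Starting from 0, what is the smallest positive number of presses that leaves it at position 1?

46

65 = 1·41 + 24
41 = 1·24 + 17
24 = 1·17 + 7
17 = 2·7 + 3
7 = 2·3 + 1
3 = 3·1 + 0
Back-substituting gives 41·46 ≡ 1 (mod 65).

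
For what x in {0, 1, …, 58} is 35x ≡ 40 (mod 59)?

18

35⁻¹ ≡ 27 (mod 59) because 35·27 = 945 = 16·59 + 1.
So x ≡ 27·40 = 1080 ≡ 18 (mod 59).
Check: 35·18 = 630 = 10·59 + 40.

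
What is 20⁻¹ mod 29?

16

29 = 1·20 + 9
20 = 2·9 + 2
9 = 4·2 + 1
2 = 2·1 + 0
Back-substituting gives 20·16 ≡ 1 (mod 29).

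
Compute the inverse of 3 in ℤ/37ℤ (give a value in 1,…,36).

25

3·25 = 75 = 2·37 + 1, so 3⁻¹ ≡ 25 (mod 37).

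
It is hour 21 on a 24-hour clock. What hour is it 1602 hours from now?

1602 − 66·24 = 18, so 1602 ≡ 18 (mod 24).
(21 + 18) mod 24 = 15.

15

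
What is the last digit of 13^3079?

7

Powers of 3 mod 10 repeat with period 4: 3, 9, 7, 1.
3079 mod 4 = 3, so the last digit matches 3^3 = 7.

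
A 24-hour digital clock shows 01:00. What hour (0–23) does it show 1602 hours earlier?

7

1602 = 66·24 + 18, so 1602 mod 24 = 18.
(1 − 18) mod 24 = 7.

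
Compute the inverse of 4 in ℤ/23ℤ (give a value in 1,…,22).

23 = 5·4 + 3
4 = 1·3 + 1
3 = 3·1 + 0
Back-substituting gives 4·6 ≡ 1 (mod 23).

6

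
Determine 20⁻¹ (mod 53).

20·8 = 160 = 3·53 + 1, so 20⁻¹ ≡ 8 (mod 53).

8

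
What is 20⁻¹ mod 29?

29 = 1·20 + 9
20 = 2·9 + 2
9 = 4·2 + 1
2 = 2·1 + 0
Back-substituting gives 20·16 ≡ 1 (mod 29).

16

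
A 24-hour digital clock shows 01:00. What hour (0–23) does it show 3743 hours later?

0

3743 mod 24 = 23 (since 155·24 = 3720).
(1 + 23) mod 24 = 0.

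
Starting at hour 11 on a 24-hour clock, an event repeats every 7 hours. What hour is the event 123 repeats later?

123·7 = 861.
861 − 35·24 = 21, so 861 ≡ 21 (mod 24).
(11 + 21) mod 24 = 8.

8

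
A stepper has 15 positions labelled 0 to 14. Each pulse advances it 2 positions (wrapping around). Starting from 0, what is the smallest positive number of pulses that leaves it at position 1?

8

2·8 = 16 = 1·15 + 1, so 2⁻¹ ≡ 8 (mod 15).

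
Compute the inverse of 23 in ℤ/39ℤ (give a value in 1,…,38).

17

23·17 = 391 = 10·39 + 1, so 23⁻¹ ≡ 17 (mod 39).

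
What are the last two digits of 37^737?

Successive squares of 37 mod 100: 37^1≡37, 37^2≡69, 37^4≡61, 37^8≡21, 37^16≡41, 37^32≡81, 37^64≡61, 37^128≡21, 37^256≡41, 37^512≡81.
Since 737 = 1 + 32 + 64 + 128 + 512 in binary, 37^737 ≡ 37·81·61·21·81 ≡ 17 (mod 100).

17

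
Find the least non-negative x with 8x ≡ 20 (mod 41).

8⁻¹ ≡ 36 (mod 41) because 8·36 = 288 = 7·41 + 1.
So x ≡ 36·20 = 720 ≡ 23 (mod 41).

23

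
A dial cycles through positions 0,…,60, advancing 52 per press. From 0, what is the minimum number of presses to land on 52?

1

The inverse of 52 mod 61 is 27 (since 52·27 = 1404 ≡ 1).
So x ≡ 27·52 = 1404 ≡ 1 (mod 61).
Check: 52·1 = 52 = 0·61 + 52.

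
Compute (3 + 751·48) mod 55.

26

751·48 = 36048.
36048 mod 55 = 23 (since 655·55 = 36025).
(3 + 23) mod 55 = 26.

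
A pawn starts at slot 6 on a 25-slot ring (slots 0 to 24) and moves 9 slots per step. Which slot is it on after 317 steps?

317·9 = 2853.
2853 mod 25 = 3 (since 114·25 = 2850).
(6 + 3) mod 25 = 9.

9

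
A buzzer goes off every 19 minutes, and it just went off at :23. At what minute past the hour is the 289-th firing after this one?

289·19 = 5491.
Dividing 5491 by 60 gives quotient 91 and remainder 31.
(23 + 31) mod 60 = 54.

54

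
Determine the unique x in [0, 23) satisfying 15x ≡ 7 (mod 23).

The inverse of 15 mod 23 is 20 (since 15·20 = 300 ≡ 1).
So x ≡ 20·7 = 140 ≡ 2 (mod 23).
Check: 15·2 = 30 = 1·23 + 7.

2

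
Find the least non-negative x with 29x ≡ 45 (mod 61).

29⁻¹ ≡ 40 (mod 61) because 29·40 = 1160 = 19·61 + 1.
So x ≡ 40·45 = 1800 ≡ 31 (mod 61).
Check: 29·31 = 899 = 14·61 + 45.

31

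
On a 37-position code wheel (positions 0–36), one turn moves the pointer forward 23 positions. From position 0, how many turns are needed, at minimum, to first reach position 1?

37 = 1·23 + 14
23 = 1·14 + 9
14 = 1·9 + 5
9 = 1·5 + 4
5 = 1·4 + 1
4 = 4·1 + 0
Back-substituting gives 23·29 ≡ 1 (mod 37).

29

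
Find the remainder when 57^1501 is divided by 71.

By repeated squaring mod 71: 57^1≡57, 57^2≡54, 57^4≡5, 57^8≡25, 57^16≡57, 57^32≡54, 57^64≡5, 57^128≡25, 57^256≡57, 57^512≡54, 57^1024≡5.
Since 1501 = 1 + 4 + 8 + 16 + 64 + 128 + 256 + 1024 in binary, 57^1501 ≡ 57·5·25·57·5·25·57·5 ≡ 57 (mod 71).

57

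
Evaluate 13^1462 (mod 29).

By repeated squaring mod 29: 13^1≡13, 13^2≡24, 13^4≡25, 13^8≡16, 13^16≡24, 13^32≡25, 13^64≡16, 13^128≡24, 13^256≡25, 13^512≡16, 13^1024≡24.
1462 = 2 + 4 + 16 + 32 + 128 + 256 + 1024, so 13^1462 ≡ 24·25·24·25·24·25·24 ≡ 20 (mod 29).

20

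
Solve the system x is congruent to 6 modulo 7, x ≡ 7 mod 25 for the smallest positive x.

x ≡ 6 (mod 7) gives x ∈ {6, 13, 20, 27, 34, 41, 48, 55, …}.
The first of these with x mod 25 = 7 is 132.

132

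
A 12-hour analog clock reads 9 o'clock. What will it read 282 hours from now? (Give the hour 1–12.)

3

282 = 23·12 + 6, so 282 mod 12 = 6.
9 + 6 → 3 on a 12-hour dial.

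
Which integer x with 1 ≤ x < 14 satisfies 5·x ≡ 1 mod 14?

14 = 2·5 + 4
5 = 1·4 + 1
4 = 4·1 + 0
Back-substituting gives 5·3 ≡ 1 (mod 14).

3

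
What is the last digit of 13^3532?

Last digits of 3^n: 3, 9, 7, 1 (period 4).
3532 mod 4 = 0, so the last digit matches 3^4 = 1.

1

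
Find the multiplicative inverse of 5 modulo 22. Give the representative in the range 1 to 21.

9

22 = 4·5 + 2
5 = 2·2 + 1
2 = 2·1 + 0
Back-substituting gives 5·9 ≡ 1 (mod 22).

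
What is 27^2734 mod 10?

9

Last digits of 7^n: 7, 9, 3, 1 (period 4).
2734 leaves remainder 2 on division by 4, so 27^2734 ends in 9.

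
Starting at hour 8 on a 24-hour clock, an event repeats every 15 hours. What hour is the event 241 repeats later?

241·15 = 3615.
3615 = 150·24 + 15, so 3615 mod 24 = 15.
(8 + 15) mod 24 = 23.

23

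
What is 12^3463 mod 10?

The units digit of 12^n cycles with period 4: 2, 4, 8, 6, …
3463 leaves remainder 3 on division by 4, so 12^3463 ends in 8.

8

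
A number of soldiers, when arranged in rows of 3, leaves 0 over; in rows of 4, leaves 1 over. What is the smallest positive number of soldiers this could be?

x ≡ 0 (mod 3) gives x ∈ {0, 3, 6, 9}.
The first of these with x mod 4 = 1 is 9.

9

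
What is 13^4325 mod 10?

Powers of 3 mod 10 repeat with period 4: 3, 9, 7, 1.
4325 mod 4 = 1, so the last digit matches 3^1 = 3.

3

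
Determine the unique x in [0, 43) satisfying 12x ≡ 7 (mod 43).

40

The inverse of 12 mod 43 is 18 (since 12·18 = 216 ≡ 1).
Multiplying both sides by 18: x ≡ 18·7 = 126 ≡ 40 (mod 43).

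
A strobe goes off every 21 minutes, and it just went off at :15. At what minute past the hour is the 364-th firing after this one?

39

364·21 = 7644.
7644 − 127·60 = 24, so 7644 ≡ 24 (mod 60).
(15 + 24) mod 60 = 39.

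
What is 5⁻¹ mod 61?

49

5·49 = 245 = 4·61 + 1, so 5⁻¹ ≡ 49 (mod 61).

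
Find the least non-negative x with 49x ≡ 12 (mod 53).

50

The inverse of 49 mod 53 is 13 (since 49·13 = 637 ≡ 1).
So x ≡ 13·12 = 156 ≡ 50 (mod 53).
Check: 49·50 = 2450 = 46·53 + 12.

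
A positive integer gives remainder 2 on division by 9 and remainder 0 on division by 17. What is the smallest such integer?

119

x ≡ 2 (mod 9) gives x ∈ {2, 11, 20, 29, 38, 47, 56, 65, …}.
The first of these with x mod 17 = 0 is 119.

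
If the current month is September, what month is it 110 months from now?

November

110 = 9·12 + 2, so 110 mod 12 = 2.
September + 2 months → November.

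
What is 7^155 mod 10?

3

Last digits of 7^n: 7, 9, 3, 1 (period 4).
155 mod 4 = 3, so the last digit matches 7^3 = 3.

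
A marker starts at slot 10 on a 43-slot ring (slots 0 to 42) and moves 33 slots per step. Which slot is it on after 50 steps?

50·33 = 1650.
1650 − 38·43 = 16, so 1650 ≡ 16 (mod 43).
(10 + 16) mod 43 = 26.

26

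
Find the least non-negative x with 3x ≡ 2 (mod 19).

3⁻¹ ≡ 13 (mod 19) because 3·13 = 39 = 2·19 + 1.
So x ≡ 13·2 = 26 ≡ 7 (mod 19).

7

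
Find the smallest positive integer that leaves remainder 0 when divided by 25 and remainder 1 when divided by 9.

100

Since 9·14 ≡ 1 (mod 25), take x = 1 + 9·((0−1)·14 mod 25) = 1 + 9·11 = 100.
Check: 100 mod 25 = 0, 100 mod 9 = 1.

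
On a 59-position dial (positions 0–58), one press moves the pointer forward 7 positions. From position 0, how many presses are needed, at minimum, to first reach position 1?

17

7·17 = 119 = 2·59 + 1, so 7⁻¹ ≡ 17 (mod 59).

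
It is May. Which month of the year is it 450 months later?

November

450 mod 12 = 6 (since 37·12 = 444).
May + 6 months → November.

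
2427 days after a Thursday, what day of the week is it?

Tuesday

Dividing 2427 by 7 gives quotient 346 and remainder 5.
Thursday + 5 days → Tuesday.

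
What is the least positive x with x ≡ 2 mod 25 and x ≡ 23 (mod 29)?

x ≡ 2 (mod 25) gives x ∈ {2, 27, 52}.
The first of these with x mod 29 = 23 is 52.

52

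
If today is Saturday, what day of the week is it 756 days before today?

756 mod 7 = 0 (since 108·7 = 756).
Saturday − 0 days → Saturday.

Saturday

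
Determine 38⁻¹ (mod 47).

47 = 1·38 + 9
38 = 4·9 + 2
9 = 4·2 + 1
2 = 2·1 + 0
Back-substituting gives 38·26 ≡ 1 (mod 47).

26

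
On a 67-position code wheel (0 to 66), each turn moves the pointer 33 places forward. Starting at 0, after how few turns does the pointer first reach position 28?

11

33⁻¹ ≡ 65 (mod 67) because 33·65 = 2145 = 32·67 + 1.
Multiplying both sides by 65: x ≡ 65·28 = 1820 ≡ 11 (mod 67).
Check: 33·11 = 363 = 5·67 + 28.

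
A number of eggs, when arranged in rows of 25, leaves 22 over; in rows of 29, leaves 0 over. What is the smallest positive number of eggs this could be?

522

Since 29·19 ≡ 1 (mod 25), take x = 0 + 29·((22−0)·19 mod 25) = 0 + 29·18 = 522.
Check: 522 mod 25 = 22, 522 mod 29 = 0.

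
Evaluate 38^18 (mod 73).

Square-and-reduce mod 73: 38^1≡38, 38^2≡57, 38^4≡37, 38^8≡55, 38^16≡32.
18 = 2 + 16, so 38^18 ≡ 57·32 ≡ 72 (mod 73).

72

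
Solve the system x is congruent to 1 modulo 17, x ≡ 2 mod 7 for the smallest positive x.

86

x ≡ 2 (mod 7) gives x ∈ {2, 9, 16, 23, 30, 37, 44, 51, …}.
The first of these with x mod 17 = 1 is 86.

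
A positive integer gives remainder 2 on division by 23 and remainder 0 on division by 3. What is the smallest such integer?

48

Since 3·8 ≡ 1 (mod 23), take x = 0 + 3·((2−0)·8 mod 23) = 0 + 3·16 = 48.
Check: 48 mod 23 = 2, 48 mod 3 = 0.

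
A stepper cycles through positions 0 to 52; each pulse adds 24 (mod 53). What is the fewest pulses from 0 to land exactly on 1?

42

53 = 2·24 + 5
24 = 4·5 + 4
5 = 1·4 + 1
4 = 4·1 + 0
Back-substituting gives 24·42 ≡ 1 (mod 53).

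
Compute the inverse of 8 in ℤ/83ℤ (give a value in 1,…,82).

8·52 = 416 = 5·83 + 1, so 8⁻¹ ≡ 52 (mod 83).

52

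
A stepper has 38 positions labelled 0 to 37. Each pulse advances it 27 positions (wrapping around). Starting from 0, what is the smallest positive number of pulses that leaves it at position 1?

38 = 1·27 + 11
27 = 2·11 + 5
11 = 2·5 + 1
5 = 5·1 + 0
Back-substituting gives 27·31 ≡ 1 (mod 38).

31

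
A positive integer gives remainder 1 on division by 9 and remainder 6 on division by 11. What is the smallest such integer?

28

Since 11·5 ≡ 1 (mod 9), take x = 6 + 11·((1−6)·5 mod 9) = 6 + 11·2 = 28.
Check: 28 mod 9 = 1, 28 mod 11 = 6.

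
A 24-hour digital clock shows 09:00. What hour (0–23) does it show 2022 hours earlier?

2022 − 84·24 = 6, so 2022 ≡ 6 (mod 24).
(9 − 6) mod 24 = 3.

3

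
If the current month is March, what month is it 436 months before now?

436 − 36·12 = 4, so 436 ≡ 4 (mod 12).
March − 4 months → November.

November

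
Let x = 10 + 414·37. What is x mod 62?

414·37 = 15318.
Dividing 15318 by 62 gives quotient 247 and remainder 4.
(10 + 4) mod 62 = 14.

14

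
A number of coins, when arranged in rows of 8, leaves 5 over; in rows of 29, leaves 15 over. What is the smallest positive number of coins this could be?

x ≡ 5 (mod 8) gives x ∈ {5, 13, 21, 29, 37, 45, 53, 61, …}.
The first of these with x mod 29 = 15 is 189.

189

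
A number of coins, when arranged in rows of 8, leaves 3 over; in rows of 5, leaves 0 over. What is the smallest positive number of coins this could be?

35

x ≡ 0 (mod 5) gives x ∈ {0, 5, 10, 15, 20, 25, 30, 35}.
The first of these with x mod 8 = 3 is 35.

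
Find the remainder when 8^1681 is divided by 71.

8

By repeated squaring mod 71: 8^1≡8, 8^2≡64, 8^4≡49, 8^8≡58, 8^16≡27, 8^32≡19, 8^64≡6, 8^128≡36, 8^256≡18, 8^512≡40, 8^1024≡38.
1681 = 1 + 16 + 128 + 512 + 1024, so 8^1681 ≡ 8·27·36·40·38 ≡ 8 (mod 71).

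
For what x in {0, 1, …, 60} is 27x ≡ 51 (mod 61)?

29

27⁻¹ ≡ 52 (mod 61) because 27·52 = 1404 = 23·61 + 1.
Multiplying both sides by 52: x ≡ 52·51 = 2652 ≡ 29 (mod 61).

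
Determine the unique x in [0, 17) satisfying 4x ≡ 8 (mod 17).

4⁻¹ ≡ 13 (mod 17) because 4·13 = 52 = 3·17 + 1.
Multiplying both sides by 13: x ≡ 13·8 = 104 ≡ 2 (mod 17).
Check: 4·2 = 8 = 0·17 + 8.

2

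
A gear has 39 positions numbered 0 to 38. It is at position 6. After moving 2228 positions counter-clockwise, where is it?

Dividing 2228 by 39 gives quotient 57 and remainder 5.
(6 − 5) mod 39 = 1.

1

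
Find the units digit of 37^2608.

The units digit of 37^n cycles with period 4: 7, 9, 3, 1, …
2608 mod 4 = 0, so the last digit matches 7^4 = 1.

1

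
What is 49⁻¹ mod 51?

51 = 1·49 + 2
49 = 24·2 + 1
2 = 2·1 + 0
Back-substituting gives 49·25 ≡ 1 (mod 51).

25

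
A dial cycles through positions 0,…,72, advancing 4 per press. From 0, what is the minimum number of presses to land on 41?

65

The inverse of 4 mod 73 is 55 (since 4·55 = 220 ≡ 1).
So x ≡ 55·41 = 2255 ≡ 65 (mod 73).
Check: 4·65 = 260 = 3·73 + 41.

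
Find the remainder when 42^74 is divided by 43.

Square-and-reduce mod 43: 42^1≡42, 42^2≡1, 42^4≡1, 42^8≡1, 42^16≡1, 42^32≡1, 42^64≡1.
Since 74 = 2 + 8 + 64 in binary, 42^74 ≡ 1·1·1 ≡ 1 (mod 43).

1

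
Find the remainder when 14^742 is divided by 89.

53

Successive squares of 14 mod 89: 14^1≡14, 14^2≡18, 14^4≡57, 14^8≡45, 14^16≡67, 14^32≡39, 14^64≡8, 14^128≡64, 14^256≡2, 14^512≡4.
Since 742 = 2 + 4 + 32 + 64 + 128 + 512 in binary, 14^742 ≡ 18·57·39·8·64·4 ≡ 53 (mod 89).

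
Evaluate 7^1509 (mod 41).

By repeated squaring mod 41: 7^1≡7, 7^2≡8, 7^4≡23, 7^8≡37, 7^16≡16, 7^32≡10, 7^64≡18, 7^128≡37, 7^256≡16, 7^512≡10, 7^1024≡18.
Since 1509 = 1 + 4 + 32 + 64 + 128 + 256 + 1024 in binary, 7^1509 ≡ 7·23·10·18·37·16·18 ≡ 28 (mod 41).

28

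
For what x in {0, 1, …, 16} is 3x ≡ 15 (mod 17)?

The inverse of 3 mod 17 is 6 (since 3·6 = 18 ≡ 1).
So x ≡ 6·15 = 90 ≡ 5 (mod 17).

5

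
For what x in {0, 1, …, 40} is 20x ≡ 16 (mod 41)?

9

20⁻¹ ≡ 39 (mod 41) because 20·39 = 780 = 19·41 + 1.
So x ≡ 39·16 = 624 ≡ 9 (mod 41).
Check: 20·9 = 180 = 4·41 + 16.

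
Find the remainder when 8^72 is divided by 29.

23

Successive squares of 8 mod 29: 8^1≡8, 8^2≡6, 8^4≡7, 8^8≡20, 8^16≡23, 8^32≡7, 8^64≡20.
72 = 8 + 64, so 8^72 ≡ 20·20 ≡ 23 (mod 29).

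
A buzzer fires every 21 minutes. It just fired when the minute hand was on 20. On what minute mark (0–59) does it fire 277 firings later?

17

277·21 = 5817.
5817 − 96·60 = 57, so 5817 ≡ 57 (mod 60).
(20 + 57) mod 60 = 17.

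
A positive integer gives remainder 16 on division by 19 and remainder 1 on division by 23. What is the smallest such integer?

415

x ≡ 16 (mod 19) gives x ∈ {16, 35, 54, 73, 92, 111, 130, 149, …}.
The first of these with x mod 23 = 1 is 415.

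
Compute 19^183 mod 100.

By repeated squaring mod 100: 19^1≡19, 19^2≡61, 19^4≡21, 19^8≡41, 19^16≡81, 19^32≡61, 19^64≡21, 19^128≡41.
183 = 1 + 2 + 4 + 16 + 32 + 128, so 19^183 ≡ 19·61·21·81·61·41 ≡ 59 (mod 100).

59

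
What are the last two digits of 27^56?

61

Square-and-reduce mod 100: 27^1≡27, 27^2≡29, 27^4≡41, 27^8≡81, 27^16≡61, 27^32≡21.
56 = 8 + 16 + 32, so 27^56 ≡ 81·61·21 ≡ 61 (mod 100).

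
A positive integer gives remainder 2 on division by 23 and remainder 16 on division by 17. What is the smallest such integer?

186

x ≡ 16 (mod 17) gives x ∈ {16, 33, 50, 67, 84, 101, 118, 135, …}.
The first of these with x mod 23 = 2 is 186.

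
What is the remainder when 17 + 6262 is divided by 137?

6262 mod 137 = 97 (since 45·137 = 6165).
(17 + 97) mod 137 = 114.

114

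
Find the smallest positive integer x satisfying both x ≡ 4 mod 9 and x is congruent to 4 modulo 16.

Since 16·4 ≡ 1 (mod 9), take x = 4 + 16·((4−4)·4 mod 9) = 4 + 16·0 = 4.
Check: 4 mod 9 = 4, 4 mod 16 = 4.

4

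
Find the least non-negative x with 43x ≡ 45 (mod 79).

The inverse of 43 mod 79 is 68 (since 43·68 = 2924 ≡ 1).
Multiplying both sides by 68: x ≡ 68·45 = 3060 ≡ 58 (mod 79).

58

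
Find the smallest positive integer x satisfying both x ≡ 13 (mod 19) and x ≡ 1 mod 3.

x ≡ 1 (mod 3) gives x ∈ {1, 4, 7, 10, 13}.
The first of these with x mod 19 = 13 is 13.

13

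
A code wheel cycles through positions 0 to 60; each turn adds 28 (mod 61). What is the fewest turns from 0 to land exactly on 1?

24

28·24 = 672 = 11·61 + 1, so 28⁻¹ ≡ 24 (mod 61).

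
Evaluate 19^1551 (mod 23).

22

By repeated squaring mod 23: 19^1≡19, 19^2≡16, 19^4≡3, 19^8≡9, 19^16≡12, 19^32≡6, 19^64≡13, 19^128≡8, 19^256≡18, 19^512≡2, 19^1024≡4.
Since 1551 = 1 + 2 + 4 + 8 + 512 + 1024 in binary, 19^1551 ≡ 19·16·3·9·2·4 ≡ 22 (mod 23).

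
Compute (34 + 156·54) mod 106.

156·54 = 8424.
8424 − 79·106 = 50, so 8424 ≡ 50 (mod 106).
(34 + 50) mod 106 = 84.

84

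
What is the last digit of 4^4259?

4

Last digits of 4^n: 4, 6 (period 2).
4259 mod 2 = 1, so the last digit matches 4^1 = 4.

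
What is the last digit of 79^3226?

1

Powers of 9 mod 10 repeat with period 2: 9, 1.
3226 leaves remainder 0 on division by 2, so 79^3226 ends in 1.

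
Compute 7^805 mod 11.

10

Square-and-reduce mod 11: 7^1≡7, 7^2≡5, 7^4≡3, 7^8≡9, 7^16≡4, 7^32≡5, 7^64≡3, 7^128≡9, 7^256≡4, 7^512≡5.
Since 805 = 1 + 4 + 32 + 256 + 512 in binary, 7^805 ≡ 7·3·5·4·5 ≡ 10 (mod 11).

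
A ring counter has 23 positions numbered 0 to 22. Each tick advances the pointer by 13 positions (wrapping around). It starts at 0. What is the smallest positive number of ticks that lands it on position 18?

12

The inverse of 13 mod 23 is 16 (since 13·16 = 208 ≡ 1).
Multiplying both sides by 16: x ≡ 16·18 = 288 ≡ 12 (mod 23).
Check: 13·12 = 156 = 6·23 + 18.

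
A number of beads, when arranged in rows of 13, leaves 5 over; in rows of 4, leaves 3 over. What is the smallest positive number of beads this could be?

Since 4·10 ≡ 1 (mod 13), take x = 3 + 4·((5−3)·10 mod 13) = 3 + 4·7 = 31.
Check: 31 mod 13 = 5, 31 mod 4 = 3.

31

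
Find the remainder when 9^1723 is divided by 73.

9

Successive squares of 9 mod 73: 9^1≡9, 9^2≡8, 9^4≡64, 9^8≡8, 9^16≡64, 9^32≡8, 9^64≡64, 9^128≡8, 9^256≡64, 9^512≡8, 9^1024≡64.
1723 = 1 + 2 + 8 + 16 + 32 + 128 + 512 + 1024, so 9^1723 ≡ 9·8·8·64·8·8·8·64 ≡ 9 (mod 73).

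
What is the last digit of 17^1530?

The units digit of 17^n cycles with period 4: 7, 9, 3, 1, …
1530 mod 4 = 2, so the last digit matches 7^2 = 9.

9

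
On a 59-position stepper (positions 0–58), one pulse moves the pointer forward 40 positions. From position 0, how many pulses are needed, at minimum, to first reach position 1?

31

59 = 1·40 + 19
40 = 2·19 + 2
19 = 9·2 + 1
2 = 2·1 + 0
Back-substituting gives 40·31 ≡ 1 (mod 59).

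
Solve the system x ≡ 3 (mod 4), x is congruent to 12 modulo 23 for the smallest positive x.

35

Since 23·3 ≡ 1 (mod 4), take x = 12 + 23·((3−12)·3 mod 4) = 12 + 23·1 = 35.
Check: 35 mod 4 = 3, 35 mod 23 = 12.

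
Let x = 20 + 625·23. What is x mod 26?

625·23 = 14375.
14375 − 552·26 = 23, so 14375 ≡ 23 (mod 26).
(20 + 23) mod 26 = 17.

17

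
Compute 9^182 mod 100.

81

By repeated squaring mod 100: 9^1≡9, 9^2≡81, 9^4≡61, 9^8≡21, 9^16≡41, 9^32≡81, 9^64≡61, 9^128≡21.
Since 182 = 2 + 4 + 16 + 32 + 128 in binary, 9^182 ≡ 81·61·41·81·21 ≡ 81 (mod 100).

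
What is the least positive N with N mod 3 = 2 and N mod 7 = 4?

x ≡ 2 (mod 3) gives x ∈ {2, 5, 8, 11}.
The first of these with x mod 7 = 4 is 11.

11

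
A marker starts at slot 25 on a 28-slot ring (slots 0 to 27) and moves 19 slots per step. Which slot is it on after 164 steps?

164·19 = 3116.
3116 − 111·28 = 8, so 3116 ≡ 8 (mod 28).
(25 + 8) mod 28 = 5.

5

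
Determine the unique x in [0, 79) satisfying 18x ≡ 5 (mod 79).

31

The inverse of 18 mod 79 is 22 (since 18·22 = 396 ≡ 1).
So x ≡ 22·5 = 110 ≡ 31 (mod 79).
Check: 18·31 = 558 = 7·79 + 5.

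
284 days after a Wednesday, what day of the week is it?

284 − 40·7 = 4, so 284 ≡ 4 (mod 7).
Wednesday + 4 days → Sunday.

Sunday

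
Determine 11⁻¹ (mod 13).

11·6 = 66 = 5·13 + 1, so 11⁻¹ ≡ 6 (mod 13).

6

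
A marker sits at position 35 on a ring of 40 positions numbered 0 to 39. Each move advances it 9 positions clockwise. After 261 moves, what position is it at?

24

261·9 = 2349.
2349 mod 40 = 29 (since 58·40 = 2320).
(35 + 29) mod 40 = 24.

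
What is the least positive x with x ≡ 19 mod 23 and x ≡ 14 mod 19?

x ≡ 14 (mod 19) gives x ∈ {14, 33, 52, 71, 90, 109, 128, 147, …}.
The first of these with x mod 23 = 19 is 318.

318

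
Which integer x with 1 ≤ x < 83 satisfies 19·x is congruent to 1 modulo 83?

35

83 = 4·19 + 7
19 = 2·7 + 5
7 = 1·5 + 2
5 = 2·2 + 1
2 = 2·1 + 0
Back-substituting gives 19·35 ≡ 1 (mod 83).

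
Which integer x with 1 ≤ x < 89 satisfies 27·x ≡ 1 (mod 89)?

89 = 3·27 + 8
27 = 3·8 + 3
8 = 2·3 + 2
3 = 1·2 + 1
2 = 2·1 + 0
Back-substituting gives 27·33 ≡ 1 (mod 89).

33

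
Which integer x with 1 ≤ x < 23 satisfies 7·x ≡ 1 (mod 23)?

10

23 = 3·7 + 2
7 = 3·2 + 1
2 = 2·1 + 0
Back-substituting gives 7·10 ≡ 1 (mod 23).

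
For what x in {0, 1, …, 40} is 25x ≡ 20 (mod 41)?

9

25⁻¹ ≡ 23 (mod 41) because 25·23 = 575 = 14·41 + 1.
So x ≡ 23·20 = 460 ≡ 9 (mod 41).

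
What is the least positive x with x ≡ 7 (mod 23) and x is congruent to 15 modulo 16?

191

Since 16·13 ≡ 1 (mod 23), take x = 15 + 16·((7−15)·13 mod 23) = 15 + 16·11 = 191.
Check: 191 mod 23 = 7, 191 mod 16 = 15.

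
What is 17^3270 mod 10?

Powers of 7 mod 10 repeat with period 4: 7, 9, 3, 1.
3270 mod 4 = 2, so the last digit matches 7^2 = 9.

9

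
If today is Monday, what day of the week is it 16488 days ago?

Friday

16488 = 2355·7 + 3, so 16488 mod 7 = 3.
Monday − 3 days → Friday.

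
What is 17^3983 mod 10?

Powers of 7 mod 10 repeat with period 4: 7, 9, 3, 1.
3983 leaves remainder 3 on division by 4, so 17^3983 ends in 3.

3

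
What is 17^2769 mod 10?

Last digits of 7^n: 7, 9, 3, 1 (period 4).
2769 mod 4 = 1, so the last digit matches 7^1 = 7.

7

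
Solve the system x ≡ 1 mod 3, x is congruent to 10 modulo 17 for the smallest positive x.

10

x ≡ 1 (mod 3) gives x ∈ {1, 4, 7, 10}.
The first of these with x mod 17 = 10 is 10.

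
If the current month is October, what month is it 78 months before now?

April

78 − 6·12 = 6, so 78 ≡ 6 (mod 12).
October − 6 months → April.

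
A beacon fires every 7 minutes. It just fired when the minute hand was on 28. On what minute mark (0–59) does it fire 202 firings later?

202·7 = 1414.
1414 − 23·60 = 34, so 1414 ≡ 34 (mod 60).
(28 + 34) mod 60 = 2.

2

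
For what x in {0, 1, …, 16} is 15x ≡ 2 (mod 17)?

16

15⁻¹ ≡ 8 (mod 17) because 15·8 = 120 = 7·17 + 1.
Multiplying both sides by 8: x ≡ 8·2 = 16 ≡ 16 (mod 17).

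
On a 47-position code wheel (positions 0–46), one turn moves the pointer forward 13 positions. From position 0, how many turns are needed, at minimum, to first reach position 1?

29

13·29 = 377 = 8·47 + 1, so 13⁻¹ ≡ 29 (mod 47).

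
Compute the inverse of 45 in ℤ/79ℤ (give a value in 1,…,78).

45·72 = 3240 = 41·79 + 1, so 45⁻¹ ≡ 72 (mod 79).

72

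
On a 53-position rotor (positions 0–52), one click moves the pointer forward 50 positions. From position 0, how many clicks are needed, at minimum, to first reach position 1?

35

50·35 = 1750 = 33·53 + 1, so 50⁻¹ ≡ 35 (mod 53).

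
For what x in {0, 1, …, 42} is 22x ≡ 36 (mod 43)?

22⁻¹ ≡ 2 (mod 43) because 22·2 = 44 = 1·43 + 1.
So x ≡ 2·36 = 72 ≡ 29 (mod 43).

29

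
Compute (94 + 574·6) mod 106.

574·6 = 3444.
3444 − 32·106 = 52, so 3444 ≡ 52 (mod 106).
(94 + 52) mod 106 = 40.

40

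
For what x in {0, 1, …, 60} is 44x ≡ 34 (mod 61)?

The inverse of 44 mod 61 is 43 (since 44·43 = 1892 ≡ 1).
So x ≡ 43·34 = 1462 ≡ 59 (mod 61).

59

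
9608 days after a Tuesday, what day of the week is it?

Saturday

9608 = 1372·7 + 4, so 9608 mod 7 = 4.
Tuesday + 4 days → Saturday.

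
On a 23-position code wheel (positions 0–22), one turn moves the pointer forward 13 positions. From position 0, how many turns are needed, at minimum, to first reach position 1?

23 = 1·13 + 10
13 = 1·10 + 3
10 = 3·3 + 1
3 = 3·1 + 0
Back-substituting gives 13·16 ≡ 1 (mod 23).

16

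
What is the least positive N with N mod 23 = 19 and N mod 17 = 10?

180

x ≡ 10 (mod 17) gives x ∈ {10, 27, 44, 61, 78, 95, 112, 129, …}.
The first of these with x mod 23 = 19 is 180.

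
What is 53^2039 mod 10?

Last digits of 3^n: 3, 9, 7, 1 (period 4).
2039 leaves remainder 3 on division by 4, so 53^2039 ends in 7.

7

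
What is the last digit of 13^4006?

Last digits of 3^n: 3, 9, 7, 1 (period 4).
4006 leaves remainder 2 on division by 4, so 13^4006 ends in 9.

9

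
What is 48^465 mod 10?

8

The units digit of 48^n cycles with period 4: 8, 4, 2, 6, …
465 leaves remainder 1 on division by 4, so 48^465 ends in 8.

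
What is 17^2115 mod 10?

Last digits of 7^n: 7, 9, 3, 1 (period 4).
2115 leaves remainder 3 on division by 4, so 17^2115 ends in 3.

3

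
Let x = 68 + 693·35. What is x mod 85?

693·35 = 24255.
24255 − 285·85 = 30, so 24255 ≡ 30 (mod 85).
(68 + 30) mod 85 = 13.

13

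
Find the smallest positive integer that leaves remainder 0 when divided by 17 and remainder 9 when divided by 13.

x ≡ 9 (mod 13) gives x ∈ {9, 22, 35, 48, 61, 74, 87, 100, …}.
The first of these with x mod 17 = 0 is 204.

204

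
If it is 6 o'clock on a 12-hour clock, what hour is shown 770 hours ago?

770 = 64·12 + 2, so 770 mod 12 = 2.
6 − 2 → 4 on a 12-hour dial.

4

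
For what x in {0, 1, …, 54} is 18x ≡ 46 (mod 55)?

27

18⁻¹ ≡ 52 (mod 55) because 18·52 = 936 = 17·55 + 1.
Multiplying both sides by 52: x ≡ 52·46 = 2392 ≡ 27 (mod 55).
Check: 18·27 = 486 = 8·55 + 46.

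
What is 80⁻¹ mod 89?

79

89 = 1·80 + 9
80 = 8·9 + 8
9 = 1·8 + 1
8 = 8·1 + 0
Back-substituting gives 80·79 ≡ 1 (mod 89).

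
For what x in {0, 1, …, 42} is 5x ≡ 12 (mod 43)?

11

The inverse of 5 mod 43 is 26 (since 5·26 = 130 ≡ 1).
So x ≡ 26·12 = 312 ≡ 11 (mod 43).
Check: 5·11 = 55 = 1·43 + 12.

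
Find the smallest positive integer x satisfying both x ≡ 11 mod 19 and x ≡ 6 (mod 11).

182

x ≡ 6 (mod 11) gives x ∈ {6, 17, 28, 39, 50, 61, 72, 83, …}.
The first of these with x mod 19 = 11 is 182.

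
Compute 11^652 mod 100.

Successive squares of 11 mod 100: 11^1≡11, 11^2≡21, 11^4≡41, 11^8≡81, 11^16≡61, 11^32≡21, 11^64≡41, 11^128≡81, 11^256≡61, 11^512≡21.
Since 652 = 4 + 8 + 128 + 512 in binary, 11^652 ≡ 41·81·81·21 ≡ 21 (mod 100).

21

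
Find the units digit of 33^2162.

Powers of 3 mod 10 repeat with period 4: 3, 9, 7, 1.
2162 mod 4 = 2, so the last digit matches 3^2 = 9.

9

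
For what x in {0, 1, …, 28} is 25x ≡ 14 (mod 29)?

The inverse of 25 mod 29 is 7 (since 25·7 = 175 ≡ 1).
So x ≡ 7·14 = 98 ≡ 11 (mod 29).
Check: 25·11 = 275 = 9·29 + 14.

11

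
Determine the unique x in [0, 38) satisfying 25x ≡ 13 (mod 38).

37

The inverse of 25 mod 38 is 35 (since 25·35 = 875 ≡ 1).
Multiplying both sides by 35: x ≡ 35·13 = 455 ≡ 37 (mod 38).
Check: 25·37 = 925 = 24·38 + 13.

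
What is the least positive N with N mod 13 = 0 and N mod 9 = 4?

13

x ≡ 4 (mod 9) gives x ∈ {4, 13}.
The first of these with x mod 13 = 0 is 13.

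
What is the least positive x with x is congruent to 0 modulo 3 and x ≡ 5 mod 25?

30

Since 25·1 ≡ 1 (mod 3), take x = 5 + 25·((0−5)·1 mod 3) = 5 + 25·1 = 30.
Check: 30 mod 3 = 0, 30 mod 25 = 5.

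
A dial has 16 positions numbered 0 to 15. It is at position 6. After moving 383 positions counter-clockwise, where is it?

383 − 23·16 = 15, so 383 ≡ 15 (mod 16).
(6 − 15) mod 16 = 7.

7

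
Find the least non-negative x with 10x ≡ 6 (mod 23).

19

10⁻¹ ≡ 7 (mod 23) because 10·7 = 70 = 3·23 + 1.
Multiplying both sides by 7: x ≡ 7·6 = 42 ≡ 19 (mod 23).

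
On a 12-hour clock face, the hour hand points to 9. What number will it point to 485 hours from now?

2

485 mod 12 = 5 (since 40·12 = 480).
9 + 5 → 2 on a 12-hour dial.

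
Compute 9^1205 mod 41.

9

Square-and-reduce mod 41: 9^1≡9, 9^2≡40, 9^4≡1, 9^8≡1, 9^16≡1, 9^32≡1, 9^64≡1, 9^128≡1, 9^256≡1, 9^512≡1, 9^1024≡1.
1205 = 1 + 4 + 16 + 32 + 128 + 1024, so 9^1205 ≡ 9·1·1·1·1·1 ≡ 9 (mod 41).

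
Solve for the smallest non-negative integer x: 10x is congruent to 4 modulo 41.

25

The inverse of 10 mod 41 is 37 (since 10·37 = 370 ≡ 1).
Multiplying both sides by 37: x ≡ 37·4 = 148 ≡ 25 (mod 41).
Check: 10·25 = 250 = 6·41 + 4.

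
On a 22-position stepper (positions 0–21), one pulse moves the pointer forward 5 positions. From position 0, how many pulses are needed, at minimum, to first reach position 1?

5·9 = 45 = 2·22 + 1, so 5⁻¹ ≡ 9 (mod 22).

9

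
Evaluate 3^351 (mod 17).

6

Successive squares of 3 mod 17: 3^1≡3, 3^2≡9, 3^4≡13, 3^8≡16, 3^16≡1, 3^32≡1, 3^64≡1, 3^128≡1, 3^256≡1.
Since 351 = 1 + 2 + 4 + 8 + 16 + 64 + 256 in binary, 3^351 ≡ 3·9·13·16·1·1·1 ≡ 6 (mod 17).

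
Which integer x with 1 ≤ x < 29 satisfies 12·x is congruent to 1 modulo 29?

29 = 2·12 + 5
12 = 2·5 + 2
5 = 2·2 + 1
2 = 2·1 + 0
Back-substituting gives 12·17 ≡ 1 (mod 29).

17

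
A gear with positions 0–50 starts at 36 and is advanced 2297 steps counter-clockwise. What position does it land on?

Dividing 2297 by 51 gives quotient 45 and remainder 2.
(36 − 2) mod 51 = 34.

34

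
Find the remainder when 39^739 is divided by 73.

Square-and-reduce mod 73: 39^1≡39, 39^2≡61, 39^4≡71, 39^8≡4, 39^16≡16, 39^32≡37, 39^64≡55, 39^128≡32, 39^256≡2, 39^512≡4.
739 = 1 + 2 + 32 + 64 + 128 + 512, so 39^739 ≡ 39·61·37·55·32·4 ≡ 31 (mod 73).

31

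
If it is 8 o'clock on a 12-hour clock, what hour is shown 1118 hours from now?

10

1118 = 93·12 + 2, so 1118 mod 12 = 2.
8 + 2 → 10 on a 12-hour dial.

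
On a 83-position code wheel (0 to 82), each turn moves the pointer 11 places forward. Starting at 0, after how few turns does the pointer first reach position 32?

The inverse of 11 mod 83 is 68 (since 11·68 = 748 ≡ 1).
Multiplying both sides by 68: x ≡ 68·32 = 2176 ≡ 18 (mod 83).

18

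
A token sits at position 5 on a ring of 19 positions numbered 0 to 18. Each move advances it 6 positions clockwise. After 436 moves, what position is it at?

436·6 = 2616.
2616 mod 19 = 13 (since 137·19 = 2603).
(5 + 13) mod 19 = 18.

18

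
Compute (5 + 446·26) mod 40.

1

446·26 = 11596.
11596 = 289·40 + 36, so 11596 mod 40 = 36.
(5 + 36) mod 40 = 1.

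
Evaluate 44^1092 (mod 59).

By repeated squaring mod 59: 44^1≡44, 44^2≡48, 44^4≡3, 44^8≡9, 44^16≡22, 44^32≡12, 44^64≡26, 44^128≡27, 44^256≡21, 44^512≡28, 44^1024≡17.
1092 = 4 + 64 + 1024, so 44^1092 ≡ 3·26·17 ≡ 28 (mod 59).

28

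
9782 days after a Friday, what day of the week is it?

Monday

9782 = 1397·7 + 3, so 9782 mod 7 = 3.
Friday + 3 days → Monday.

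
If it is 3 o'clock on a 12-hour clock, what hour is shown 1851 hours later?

1851 − 154·12 = 3, so 1851 ≡ 3 (mod 12).
3 + 3 → 6 on a 12-hour dial.

6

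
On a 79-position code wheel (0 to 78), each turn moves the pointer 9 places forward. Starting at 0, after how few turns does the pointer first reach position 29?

12

The inverse of 9 mod 79 is 44 (since 9·44 = 396 ≡ 1).
So x ≡ 44·29 = 1276 ≡ 12 (mod 79).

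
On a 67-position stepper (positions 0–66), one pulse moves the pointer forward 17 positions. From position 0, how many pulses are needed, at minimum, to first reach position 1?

4

17·4 = 68 = 1·67 + 1, so 17⁻¹ ≡ 4 (mod 67).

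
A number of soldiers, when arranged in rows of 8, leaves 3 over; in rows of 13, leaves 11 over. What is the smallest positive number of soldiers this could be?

x ≡ 3 (mod 8) gives x ∈ {3, 11}.
The first of these with x mod 13 = 11 is 11.

11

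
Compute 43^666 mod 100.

By repeated squaring mod 100: 43^1≡43, 43^2≡49, 43^4≡1, 43^8≡1, 43^16≡1, 43^32≡1, 43^64≡1, 43^128≡1, 43^256≡1, 43^512≡1.
Since 666 = 2 + 8 + 16 + 128 + 512 in binary, 43^666 ≡ 49·1·1·1·1 ≡ 49 (mod 100).

49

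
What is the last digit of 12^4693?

2

Last digits of 2^n: 2, 4, 8, 6 (period 4).
4693 leaves remainder 1 on division by 4, so 12^4693 ends in 2.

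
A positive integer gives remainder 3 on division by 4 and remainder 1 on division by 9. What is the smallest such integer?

x ≡ 3 (mod 4) gives x ∈ {3, 7, 11, 15, 19}.
The first of these with x mod 9 = 1 is 19.

19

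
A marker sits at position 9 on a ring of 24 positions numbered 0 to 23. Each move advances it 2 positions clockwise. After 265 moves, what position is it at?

265·2 = 530.
Dividing 530 by 24 gives quotient 22 and remainder 2.
(9 + 2) mod 24 = 11.

11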